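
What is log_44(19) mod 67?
64

Baby-step giant-step with step n = ⌈√67⌉ = 9.
Baby steps 44^j mod 67 (j:value) for j=0..8: 0:1, 1:44, 2:60, 3:27, 4:49, 5:12, 6:59, 7:50, 8:56.
Giant-step multiplier: 44^(-9) ≡ 44^(66-9) = 44^57 ≡ 58 (mod 67).
Giant steps γ_i = 19·58^i mod 67: γ_0=19, γ_1=30, γ_2=65, γ_3=18, γ_4=39, γ_5=51, γ_6=10, γ_7=44 (in table at j=1).
x = i·n + j = 7·9 + 1 = 64.
Check: 44^64 ≡ 19 (mod 67).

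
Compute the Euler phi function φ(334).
166

334 = 2 × 167
φ(n) = n × ∏(1 - 1/p) for each prime p dividing n
φ(334) = 334 × (1 - 1/2) × (1 - 1/167) = 166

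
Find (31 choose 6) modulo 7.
0

Using Lucas' theorem:
Write n=31 and k=6 in base 7:
n in base 7: [4, 3]
k in base 7: [0, 6]
C(31,6) mod 7 = ∏ C(n_i, k_i) mod 7
Digit binomials (mod 7): C(4,0) = 1; C(3,6) = 0 (k_i > n_i)
Product: 1 × 0 = 0 ≡ 0 (mod 7)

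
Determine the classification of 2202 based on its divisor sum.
abundant

Proper divisors of 2202: sum = 1 + 2 + 3 + 6 + 367 + 734 + 1101 = 2214
Since 2214 > 2202, 2202 is abundant.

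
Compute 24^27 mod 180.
144

Repeated squaring. Binary of 27 = 11011.
24^1 ≡ 24 (mod 180); 24^2 ≡ 36 (mod 180); 24^4 ≡ 36 (mod 180); 24^8 ≡ 36 (mod 180); 24^16 ≡ 36 (mod 180)
24^27 = 24^1 × 24^2 × 24^8 × 24^16 ≡ 144 (mod 180)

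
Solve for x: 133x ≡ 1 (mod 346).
333

gcd(133, 346) = 1, so the inverse exists.
Extended Euclidean algorithm on (346, 133):
346 = 2 × 133 + 80  ⟹  80 = (1)·346 + (-2)·133
133 = 1 × 80 + 53  ⟹  53 = (-1)·346 + (3)·133
80 = 1 × 53 + 27  ⟹  27 = (2)·346 + (-5)·133
53 = 1 × 27 + 26  ⟹  26 = (-3)·346 + (8)·133
27 = 1 × 26 + 1  ⟹  1 = (5)·346 + (-13)·133
So (-13)·133 ≡ 1 (mod 346), i.e. 133^(-1) ≡ -13 ≡ 333 (mod 346).
Check: 133 × 333 = 44289 ≡ 1 (mod 346)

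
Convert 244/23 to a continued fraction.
[10; 1, 1, 1, 1, 4]

Euclidean algorithm steps:
244 = 10 × 23 + 14
23 = 1 × 14 + 9
14 = 1 × 9 + 5
9 = 1 × 5 + 4
5 = 1 × 4 + 1
4 = 4 × 1 + 0
Continued fraction: [10; 1, 1, 1, 1, 4]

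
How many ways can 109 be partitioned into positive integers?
541946240

p(n) counts ways to write n as a sum of positive integers (order ignored).
Euler's pentagonal recurrence: p(k) = p(k-1) + p(k-2) - p(k-5) - p(k-7) + p(k-12) + p(k-15) - ... (offsets j(3j∓1)/2, signs ++--, p(0)=1, p(<0)=0).
DP table for k = 0..108: p(0)=1, p(1)=1, p(2)=2, p(3)=3, p(4)=5, p(5)=7, p(6)=11, p(7)=15, p(8)=22, p(9)=30, p(10)=42, p(11)=56, p(12)=77, p(13)=101, p(14)=135, p(15)=176, p(16)=231, p(17)=297, p(18)=385, p(19)=490, p(20)=627, p(21)=792, p(22)=1002, p(23)=1255, p(24)=1575, p(25)=1958, p(26)=2436, p(27)=3010, p(28)=3718, p(29)=4565, p(30)=5604, p(31)=6842, p(32)=8349, p(33)=10143, p(34)=12310, p(35)=14883, p(36)=17977, p(37)=21637, p(38)=26015, p(39)=31185, p(40)=37338, p(41)=44583, p(42)=53174, p(43)=63261, p(44)=75175, p(45)=89134, p(46)=105558, p(47)=124754, p(48)=147273, p(49)=173525, p(50)=204226, p(51)=239943, p(52)=281589, p(53)=329931, p(54)=386155, p(55)=451276, p(56)=526823, p(57)=614154, p(58)=715220, p(59)=831820, p(60)=966467, p(61)=1121505, p(62)=1300156, p(63)=1505499, p(64)=1741630, p(65)=2012558, p(66)=2323520, p(67)=2679689, p(68)=3087735, p(69)=3554345, p(70)=4087968, p(71)=4697205, p(72)=5392783, p(73)=6185689, p(74)=7089500, p(75)=8118264, p(76)=9289091, p(77)=10619863, p(78)=12132164, p(79)=13848650, p(80)=15796476, p(81)=18004327, p(82)=20506255, p(83)=23338469, p(84)=26543660, p(85)=30167357, p(86)=34262962, p(87)=38887673, p(88)=44108109, p(89)=49995925, p(90)=56634173, p(91)=64112359, p(92)=72533807, p(93)=82010177, p(94)=92669720, p(95)=104651419, p(96)=118114304, p(97)=133230930, p(98)=150198136, p(99)=169229875, p(100)=190569292, p(101)=214481126, p(102)=241265379, p(103)=271248950, p(104)=304801365, p(105)=342325709, p(106)=384276336, p(107)=431149389, p(108)=483502844.
Final step: p(109) = p(108) + p(107) - p(104) - p(102) + p(97) + p(94) - p(87) - p(83) + p(74) + p(69) - p(58) - p(52) + p(39) + p(32) - p(17) - p(9)
= 483502844 + 431149389 - 304801365 - 241265379 + 133230930 + 92669720 - 38887673 - 23338469 + 7089500 + 3554345 - 715220 - 281589 + 31185 + 8349 - 297 - 30
= 541946240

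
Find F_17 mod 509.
70

Matrix identity: Q^n = [[F_(n+1), F_n], [F_n, F_(n-1)]] with Q = [[1,1],[1,0]].
n = 17 = 10001₂. Square-and-multiply, entries mod 509:
Q^1 = [[1,1],[1,0]]
Q^2 = (Q^1)² = [[2,1],[1,1]]
Q^4 = (Q^2)² = [[5,3],[3,2]]
Q^8 = (Q^4)² = [[34,21],[21,13]]
Q^17 = (Q^8)²·Q = [[39,70],[70,478]]
F_17 mod 509 = Q^17[0][1] = 70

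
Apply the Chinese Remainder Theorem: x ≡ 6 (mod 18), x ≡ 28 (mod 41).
438

Using Chinese Remainder Theorem:
M = 18 × 41 = 738
M1 = 41, M2 = 18
y1 = 41^(-1) mod 18 = 11
y2 = 18^(-1) mod 41 = 16
x = (6×41×11 + 28×18×16) mod 738 = 438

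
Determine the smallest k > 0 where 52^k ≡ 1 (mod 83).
82

83 is prime, so ord(52) divides φ(83) = 82.
Divisors of 82: 1, 2, 41, 82.
Repeated squaring: 52^1 ≡ 52, 52^2 ≡ 48, 52^4 ≡ 63, 52^8 ≡ 68, 52^16 ≡ 59, 52^32 ≡ 78, 52^64 ≡ 25 (mod 83).
Test 52^d mod 83 for each divisor d in increasing order:
52^1 ≡ 52
52^2 ≡ 48
52^41 = 52^32·52^8·52^1 ≡ 82
52^82 = 52^64·52^16·52^2 ≡ 1  ← first divisor giving 1
The order is 82.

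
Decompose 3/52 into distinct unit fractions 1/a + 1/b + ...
1/18 + 1/468

Greedy algorithm:
3/52: ceiling(52/3) = 18, use 1/18
1/468: ceiling(468/1) = 468, use 1/468
Result: 3/52 = 1/18 + 1/468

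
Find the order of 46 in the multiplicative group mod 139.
69

139 is prime, so ord(46) divides φ(139) = 138.
Divisors of 138: 1, 2, 3, 6, 23, 46, 69, 138.
Repeated squaring: 46^1 ≡ 46, 46^2 ≡ 31, 46^4 ≡ 127, 46^8 ≡ 5, 46^16 ≡ 25, 46^32 ≡ 69, 46^64 ≡ 35, 46^128 ≡ 113 (mod 139).
Test 46^d mod 139 for each divisor d in increasing order:
46^1 ≡ 46
46^2 ≡ 31
46^3 = 46^2·46^1 ≡ 36
46^6 = 46^4·46^2 ≡ 45
46^23 = 46^16·46^4·46^2·46^1 ≡ 42
46^46 = 46^32·46^8·46^4·46^2 ≡ 96
46^69 = 46^64·46^4·46^1 ≡ 1  ← first divisor giving 1
The order is 69.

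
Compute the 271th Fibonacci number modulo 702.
463

Matrix identity: Q^n = [[F_(n+1), F_n], [F_n, F_(n-1)]] with Q = [[1,1],[1,0]].
n = 271 = 100001111₂. Square-and-multiply, entries mod 702:
Q^1 = [[1,1],[1,0]]
Q^2 = (Q^1)² = [[2,1],[1,1]]
Q^4 = (Q^2)² = [[5,3],[3,2]]
Q^8 = (Q^4)² = [[34,21],[21,13]]
Q^16 = (Q^8)² = [[193,285],[285,610]]
Q^33 = (Q^16)²·Q = [[541,538],[538,3]]
Q^67 = (Q^33)²·Q = [[105,167],[167,640]]
Q^135 = (Q^67)²·Q = [[465,304],[304,161]]
Q^271 = (Q^135)²·Q = [[525,463],[463,62]]
F_271 mod 702 = Q^271[0][1] = 463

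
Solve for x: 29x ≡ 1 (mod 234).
113

gcd(29, 234) = 1, so the inverse exists.
Extended Euclidean algorithm on (234, 29):
234 = 8 × 29 + 2  ⟹  2 = (1)·234 + (-8)·29
29 = 14 × 2 + 1  ⟹  1 = (-14)·234 + (113)·29
So (113)·29 ≡ 1 (mod 234), i.e. 29^(-1) ≡ 113 (mod 234).
Check: 29 × 113 = 3277 ≡ 1 (mod 234)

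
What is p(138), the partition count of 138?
12292341831

p(n) counts ways to write n as a sum of positive integers (order ignored).
Euler's pentagonal recurrence: p(k) = p(k-1) + p(k-2) - p(k-5) - p(k-7) + p(k-12) + p(k-15) - ... (offsets j(3j∓1)/2, signs ++--, p(0)=1, p(<0)=0).
DP table for k = 0..137: p(0)=1, p(1)=1, p(2)=2, p(3)=3, p(4)=5, p(5)=7, p(6)=11, p(7)=15, p(8)=22, p(9)=30, p(10)=42, p(11)=56, p(12)=77, p(13)=101, p(14)=135, p(15)=176, p(16)=231, p(17)=297, p(18)=385, p(19)=490, p(20)=627, p(21)=792, p(22)=1002, p(23)=1255, p(24)=1575, p(25)=1958, p(26)=2436, p(27)=3010, p(28)=3718, p(29)=4565, p(30)=5604, p(31)=6842, p(32)=8349, p(33)=10143, p(34)=12310, p(35)=14883, p(36)=17977, p(37)=21637, p(38)=26015, p(39)=31185, p(40)=37338, p(41)=44583, p(42)=53174, p(43)=63261, p(44)=75175, p(45)=89134, p(46)=105558, p(47)=124754, p(48)=147273, p(49)=173525, p(50)=204226, p(51)=239943, p(52)=281589, p(53)=329931, p(54)=386155, p(55)=451276, p(56)=526823, p(57)=614154, p(58)=715220, p(59)=831820, p(60)=966467, p(61)=1121505, p(62)=1300156, p(63)=1505499, p(64)=1741630, p(65)=2012558, p(66)=2323520, p(67)=2679689, p(68)=3087735, p(69)=3554345, p(70)=4087968, p(71)=4697205, p(72)=5392783, p(73)=6185689, p(74)=7089500, p(75)=8118264, p(76)=9289091, p(77)=10619863, p(78)=12132164, p(79)=13848650, p(80)=15796476, p(81)=18004327, p(82)=20506255, p(83)=23338469, p(84)=26543660, p(85)=30167357, p(86)=34262962, p(87)=38887673, p(88)=44108109, p(89)=49995925, p(90)=56634173, p(91)=64112359, p(92)=72533807, p(93)=82010177, p(94)=92669720, p(95)=104651419, p(96)=118114304, p(97)=133230930, p(98)=150198136, p(99)=169229875, p(100)=190569292, p(101)=214481126, p(102)=241265379, p(103)=271248950, p(104)=304801365, p(105)=342325709, p(106)=384276336, p(107)=431149389, p(108)=483502844, p(109)=541946240, p(110)=607163746, p(111)=679903203, p(112)=761002156, p(113)=851376628, p(114)=952050665, p(115)=1064144451, p(116)=1188908248, p(117)=1327710076, p(118)=1482074143, p(119)=1653668665, p(120)=1844349560, p(121)=2056148051, p(122)=2291320912, p(123)=2552338241, p(124)=2841940500, p(125)=3163127352, p(126)=3519222692, p(127)=3913864295, p(128)=4351078600, p(129)=4835271870, p(130)=5371315400, p(131)=5964539504, p(132)=6620830889, p(133)=7346629512, p(134)=8149040695, p(135)=9035836076, p(136)=10015581680, p(137)=11097645016.
Final step: p(138) = p(137) + p(136) - p(133) - p(131) + p(126) + p(123) - p(116) - p(112) + p(103) + p(98) - p(87) - p(81) + p(68) + p(61) - p(46) - p(38) + p(21) + p(12)
= 11097645016 + 10015581680 - 7346629512 - 5964539504 + 3519222692 + 2552338241 - 1188908248 - 761002156 + 271248950 + 150198136 - 38887673 - 18004327 + 3087735 + 1121505 - 105558 - 26015 + 792 + 77
= 12292341831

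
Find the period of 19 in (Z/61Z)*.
30

61 is prime, so ord(19) divides φ(61) = 60.
Divisors of 60: 1, 2, 3, 4, 5, 6, 10, 12, 15, 20, 30, 60.
Repeated squaring: 19^1 ≡ 19, 19^2 ≡ 56, 19^4 ≡ 25, 19^8 ≡ 15, 19^16 ≡ 42, 19^32 ≡ 56 (mod 61).
Test 19^d mod 61 for each divisor d in increasing order:
19^1 ≡ 19
19^2 ≡ 56
19^3 = 19^2·19^1 ≡ 27
19^4 ≡ 25
19^5 = 19^4·19^1 ≡ 48
19^6 = 19^4·19^2 ≡ 58
19^10 = 19^8·19^2 ≡ 47
19^12 = 19^8·19^4 ≡ 9
19^15 = 19^8·19^4·19^2·19^1 ≡ 60
19^20 = 19^16·19^4 ≡ 13
19^30 = 19^16·19^8·19^4·19^2 ≡ 1  ← first divisor giving 1
The order is 30.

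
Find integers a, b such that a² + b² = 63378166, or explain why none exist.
Not possible

Factorization: 63378166 = 2 × 29 × 103^3
By Fermat: n is sum of two squares iff every prime p ≡ 3 (mod 4) appears to even power.
Prime(s) ≡ 3 (mod 4) with odd exponent: [(103, 3)]
Therefore 63378166 cannot be expressed as a² + b².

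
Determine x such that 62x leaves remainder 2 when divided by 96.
x ≡ 31 (mod 48)

gcd(62, 96) = 2, which divides 2, so solutions exist.
Divide through by 2: 31x ≡ 1 (mod 48).
Find 31^(-1) mod 48 by the extended Euclidean algorithm:
48 = 1 × 31 + 17  ⟹  17 = (1)·48 + (-1)·31
31 = 1 × 17 + 14  ⟹  14 = (-1)·48 + (2)·31
17 = 1 × 14 + 3  ⟹  3 = (2)·48 + (-3)·31
14 = 4 × 3 + 2  ⟹  2 = (-9)·48 + (14)·31
3 = 1 × 2 + 1  ⟹  1 = (11)·48 + (-17)·31
So (-17)·31 ≡ 1 (mod 48), i.e. 31^(-1) ≡ -17 ≡ 31 (mod 48).
x ≡ 31 × 1 = 31 ≡ 31 (mod 48).
Check: 62 × 31 = 1922 ≡ 2 (mod 96).
x ≡ 31 (mod 48), giving 2 solutions mod 96.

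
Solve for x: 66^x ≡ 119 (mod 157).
89

Baby-step giant-step with step n = ⌈√157⌉ = 13.
Baby steps 66^j mod 157 (j:value) for j=0..12: 0:1, 1:66, 2:117, 3:29, 4:30, 5:96, 6:56, 7:85, 8:115, 9:54, 10:110, 11:38, 12:153.
Giant-step multiplier: 66^(-13) ≡ 66^(156-13) = 66^143 ≡ 22 (mod 157).
Giant steps γ_i = 119·22^i mod 157: γ_0=119, γ_1=106, γ_2=134, γ_3=122, γ_4=15, γ_5=16, γ_6=38 (in table at j=11).
x = i·n + j = 6·13 + 11 = 89.
Check: 66^89 ≡ 119 (mod 157).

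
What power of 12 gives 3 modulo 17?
5

Baby-step giant-step with step n = ⌈√17⌉ = 5.
Baby steps 12^j mod 17 (j:value) for j=0..4: 0:1, 1:12, 2:8, 3:11, 4:13.
Giant-step multiplier: 12^(-5) ≡ 12^(16-5) = 12^11 ≡ 6 (mod 17).
Giant steps γ_i = 3·6^i mod 17: γ_0=3, γ_1=1 (in table at j=0).
x = i·n + j = 1·5 + 0 = 5.
Check: 12^5 ≡ 3 (mod 17).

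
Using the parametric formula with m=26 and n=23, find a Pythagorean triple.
(147, 1196, 1205)

Euclid's formula: a = m² - n², b = 2mn, c = m² + n²
m = 26, n = 23
a = 26² - 23² = 676 - 529 = 147
b = 2 × 26 × 23 = 1196
c = 26² + 23² = 676 + 529 = 1205
Verification: 147² + 1196² = 21609 + 1430416 = 1452025 = 1205² ✓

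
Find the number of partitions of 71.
4697205

p(n) counts ways to write n as a sum of positive integers (order ignored).
Euler's pentagonal recurrence: p(k) = p(k-1) + p(k-2) - p(k-5) - p(k-7) + p(k-12) + p(k-15) - ... (offsets j(3j∓1)/2, signs ++--, p(0)=1, p(<0)=0).
DP table for k = 0..70: p(0)=1, p(1)=1, p(2)=2, p(3)=3, p(4)=5, p(5)=7, p(6)=11, p(7)=15, p(8)=22, p(9)=30, p(10)=42, p(11)=56, p(12)=77, p(13)=101, p(14)=135, p(15)=176, p(16)=231, p(17)=297, p(18)=385, p(19)=490, p(20)=627, p(21)=792, p(22)=1002, p(23)=1255, p(24)=1575, p(25)=1958, p(26)=2436, p(27)=3010, p(28)=3718, p(29)=4565, p(30)=5604, p(31)=6842, p(32)=8349, p(33)=10143, p(34)=12310, p(35)=14883, p(36)=17977, p(37)=21637, p(38)=26015, p(39)=31185, p(40)=37338, p(41)=44583, p(42)=53174, p(43)=63261, p(44)=75175, p(45)=89134, p(46)=105558, p(47)=124754, p(48)=147273, p(49)=173525, p(50)=204226, p(51)=239943, p(52)=281589, p(53)=329931, p(54)=386155, p(55)=451276, p(56)=526823, p(57)=614154, p(58)=715220, p(59)=831820, p(60)=966467, p(61)=1121505, p(62)=1300156, p(63)=1505499, p(64)=1741630, p(65)=2012558, p(66)=2323520, p(67)=2679689, p(68)=3087735, p(69)=3554345, p(70)=4087968.
Final step: p(71) = p(70) + p(69) - p(66) - p(64) + p(59) + p(56) - p(49) - p(45) + p(36) + p(31) - p(20) - p(14) + p(1)
= 4087968 + 3554345 - 2323520 - 1741630 + 831820 + 526823 - 173525 - 89134 + 17977 + 6842 - 627 - 135 + 1
= 4697205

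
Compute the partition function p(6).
11

p(n) counts ways to write n as a sum of positive integers (order ignored).
Examples: 6; 5 + 1; 4 + 2; 4 + 1 + 1; 3 + 3; ... (11 total)
p(6) = 11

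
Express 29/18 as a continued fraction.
[1; 1, 1, 1, 1, 3]

Euclidean algorithm steps:
29 = 1 × 18 + 11
18 = 1 × 11 + 7
11 = 1 × 7 + 4
7 = 1 × 4 + 3
4 = 1 × 3 + 1
3 = 3 × 1 + 0
Continued fraction: [1; 1, 1, 1, 1, 3]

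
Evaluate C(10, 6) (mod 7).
0

Using Lucas' theorem:
Write n=10 and k=6 in base 7:
n in base 7: [1, 3]
k in base 7: [0, 6]
C(10,6) mod 7 = ∏ C(n_i, k_i) mod 7
Digit binomials (mod 7): C(1,0) = 1; C(3,6) = 0 (k_i > n_i)
Product: 1 × 0 = 0 ≡ 0 (mod 7)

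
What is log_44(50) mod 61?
45

Baby-step giant-step with step n = ⌈√61⌉ = 8.
Baby steps 44^j mod 61 (j:value) for j=0..7: 0:1, 1:44, 2:45, 3:28, 4:12, 5:40, 6:52, 7:31.
Giant-step multiplier: 44^(-8) ≡ 44^(60-8) = 44^52 ≡ 25 (mod 61).
Giant steps γ_i = 50·25^i mod 61: γ_0=50, γ_1=30, γ_2=18, γ_3=23, γ_4=26, γ_5=40 (in table at j=5).
x = i·n + j = 5·8 + 5 = 45.
Check: 44^45 ≡ 50 (mod 61).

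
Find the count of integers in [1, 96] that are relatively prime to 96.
32

96 = 2^5 × 3
φ(n) = n × ∏(1 - 1/p) for each prime p dividing n
φ(96) = 96 × (1 - 1/2) × (1 - 1/3) = 32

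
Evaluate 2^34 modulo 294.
58

Repeated squaring. Binary of 34 = 100010.
2^1 ≡ 2 (mod 294); 2^2 ≡ 4 (mod 294); 2^4 ≡ 16 (mod 294); 2^8 ≡ 256 (mod 294); 2^16 ≡ 268 (mod 294); 2^32 ≡ 88 (mod 294)
2^34 = 2^2 × 2^32 ≡ 58 (mod 294)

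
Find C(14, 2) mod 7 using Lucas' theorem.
0

Using Lucas' theorem:
Write n=14 and k=2 in base 7:
n in base 7: [2, 0]
k in base 7: [0, 2]
C(14,2) mod 7 = ∏ C(n_i, k_i) mod 7
Digit binomials (mod 7): C(2,0) = 1; C(0,2) = 0 (k_i > n_i)
Product: 1 × 0 = 0 ≡ 0 (mod 7)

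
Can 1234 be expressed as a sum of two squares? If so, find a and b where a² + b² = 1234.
3² + 35² (a=3, b=35)

Factorization: 1234 = 2 × 617
By Fermat: n is sum of two squares iff every prime p ≡ 3 (mod 4) appears to even power.
All primes ≡ 3 (mod 4) appear to even power.
Search a = 0, 1, 2, … for 1234 - a² a perfect square: first hit at a = 3: 1234 - 9 = 1225 = 35².
1234 = 3² + 35² = 9 + 1225 ✓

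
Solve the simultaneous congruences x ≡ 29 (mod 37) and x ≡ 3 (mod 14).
325

Using Chinese Remainder Theorem:
M = 37 × 14 = 518
M1 = 14, M2 = 37
y1 = 14^(-1) mod 37 = 8
y2 = 37^(-1) mod 14 = 11
x = (29×14×8 + 3×37×11) mod 518 = 325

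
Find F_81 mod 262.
170

Matrix identity: Q^n = [[F_(n+1), F_n], [F_n, F_(n-1)]] with Q = [[1,1],[1,0]].
n = 81 = 1010001₂. Square-and-multiply, entries mod 262:
Q^1 = [[1,1],[1,0]]
Q^2 = (Q^1)² = [[2,1],[1,1]]
Q^5 = (Q^2)²·Q = [[8,5],[5,3]]
Q^10 = (Q^5)² = [[89,55],[55,34]]
Q^20 = (Q^10)² = [[204,215],[215,251]]
Q^40 = (Q^20)² = [[71,99],[99,234]]
Q^81 = (Q^40)²·Q = [[235,170],[170,65]]
F_81 mod 262 = Q^81[0][1] = 170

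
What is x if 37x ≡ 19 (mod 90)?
x ≡ 37 (mod 90)

gcd(37, 90) = 1, which divides 19, so solutions exist.
Find 37^(-1) mod 90 by the extended Euclidean algorithm:
90 = 2 × 37 + 16  ⟹  16 = (1)·90 + (-2)·37
37 = 2 × 16 + 5  ⟹  5 = (-2)·90 + (5)·37
16 = 3 × 5 + 1  ⟹  1 = (7)·90 + (-17)·37
So (-17)·37 ≡ 1 (mod 90), i.e. 37^(-1) ≡ -17 ≡ 73 (mod 90).
x ≡ 73 × 19 = 1387 ≡ 37 (mod 90).
Check: 37 × 37 = 1369 ≡ 19 (mod 90).
Unique solution: x ≡ 37 (mod 90)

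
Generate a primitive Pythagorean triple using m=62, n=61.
(123, 7564, 7565)

Euclid's formula: a = m² - n², b = 2mn, c = m² + n²
m = 62, n = 61
a = 62² - 61² = 3844 - 3721 = 123
b = 2 × 62 × 61 = 7564
c = 62² + 61² = 3844 + 3721 = 7565
Verification: 123² + 7564² = 15129 + 57214096 = 57229225 = 7565² ✓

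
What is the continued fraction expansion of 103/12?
[8; 1, 1, 2, 2]

Euclidean algorithm steps:
103 = 8 × 12 + 7
12 = 1 × 7 + 5
7 = 1 × 5 + 2
5 = 2 × 2 + 1
2 = 2 × 1 + 0
Continued fraction: [8; 1, 1, 2, 2]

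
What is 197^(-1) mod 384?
269

gcd(197, 384) = 1, so the inverse exists.
Extended Euclidean algorithm on (384, 197):
384 = 1 × 197 + 187  ⟹  187 = (1)·384 + (-1)·197
197 = 1 × 187 + 10  ⟹  10 = (-1)·384 + (2)·197
187 = 18 × 10 + 7  ⟹  7 = (19)·384 + (-37)·197
10 = 1 × 7 + 3  ⟹  3 = (-20)·384 + (39)·197
7 = 2 × 3 + 1  ⟹  1 = (59)·384 + (-115)·197
So (-115)·197 ≡ 1 (mod 384), i.e. 197^(-1) ≡ -115 ≡ 269 (mod 384).
Check: 197 × 269 = 52993 ≡ 1 (mod 384)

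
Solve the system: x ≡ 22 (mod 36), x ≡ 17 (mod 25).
742

Using Chinese Remainder Theorem:
M = 36 × 25 = 900
M1 = 25, M2 = 36
y1 = 25^(-1) mod 36 = 13
y2 = 36^(-1) mod 25 = 16
x = (22×25×13 + 17×36×16) mod 900 = 742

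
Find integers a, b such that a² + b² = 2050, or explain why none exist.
5² + 45² (a=5, b=45)

Factorization: 2050 = 2 × 5^2 × 41
By Fermat: n is sum of two squares iff every prime p ≡ 3 (mod 4) appears to even power.
All primes ≡ 3 (mod 4) appear to even power.
Search a = 0, 1, 2, … for 2050 - a² a perfect square: first hit at a = 5: 2050 - 25 = 2025 = 45².
2050 = 5² + 45² = 25 + 2025 ✓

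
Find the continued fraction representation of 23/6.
[3; 1, 5]

Euclidean algorithm steps:
23 = 3 × 6 + 5
6 = 1 × 5 + 1
5 = 5 × 1 + 0
Continued fraction: [3; 1, 5]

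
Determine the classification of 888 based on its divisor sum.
abundant

Proper divisors of 888: sum = 1 + 2 + 3 + 4 + 6 + 8 + 12 + 24 + 37 + 74 + 111 + 148 + 222 + 296 + 444 = 1392
Since 1392 > 888, 888 is abundant.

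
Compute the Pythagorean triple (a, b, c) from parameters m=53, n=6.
(2773, 636, 2845)

Euclid's formula: a = m² - n², b = 2mn, c = m² + n²
m = 53, n = 6
a = 53² - 6² = 2809 - 36 = 2773
b = 2 × 53 × 6 = 636
c = 53² + 6² = 2809 + 36 = 2845
Verification: 2773² + 636² = 7689529 + 404496 = 8094025 = 2845² ✓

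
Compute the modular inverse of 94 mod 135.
79

gcd(94, 135) = 1, so the inverse exists.
Extended Euclidean algorithm on (135, 94):
135 = 1 × 94 + 41  ⟹  41 = (1)·135 + (-1)·94
94 = 2 × 41 + 12  ⟹  12 = (-2)·135 + (3)·94
41 = 3 × 12 + 5  ⟹  5 = (7)·135 + (-10)·94
12 = 2 × 5 + 2  ⟹  2 = (-16)·135 + (23)·94
5 = 2 × 2 + 1  ⟹  1 = (39)·135 + (-56)·94
So (-56)·94 ≡ 1 (mod 135), i.e. 94^(-1) ≡ -56 ≡ 79 (mod 135).
Check: 94 × 79 = 7426 ≡ 1 (mod 135)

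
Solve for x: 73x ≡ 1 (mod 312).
265

gcd(73, 312) = 1, so the inverse exists.
Extended Euclidean algorithm on (312, 73):
312 = 4 × 73 + 20  ⟹  20 = (1)·312 + (-4)·73
73 = 3 × 20 + 13  ⟹  13 = (-3)·312 + (13)·73
20 = 1 × 13 + 7  ⟹  7 = (4)·312 + (-17)·73
13 = 1 × 7 + 6  ⟹  6 = (-7)·312 + (30)·73
7 = 1 × 6 + 1  ⟹  1 = (11)·312 + (-47)·73
So (-47)·73 ≡ 1 (mod 312), i.e. 73^(-1) ≡ -47 ≡ 265 (mod 312).
Check: 73 × 265 = 19345 ≡ 1 (mod 312)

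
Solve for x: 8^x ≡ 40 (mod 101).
9

Baby-step giant-step with step n = ⌈√101⌉ = 11.
Baby steps 8^j mod 101 (j:value) for j=0..10: 0:1, 1:8, 2:64, 3:7, 4:56, 5:44, 6:49, 7:89, 8:5, 9:40, 10:17.
h = 40 is already in the table at j=9, so x = 9.
Check: 8^9 ≡ 40 (mod 101).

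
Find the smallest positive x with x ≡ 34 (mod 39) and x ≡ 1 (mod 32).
385

Using Chinese Remainder Theorem:
M = 39 × 32 = 1248
M1 = 32, M2 = 39
y1 = 32^(-1) mod 39 = 11
y2 = 39^(-1) mod 32 = 23
x = (34×32×11 + 1×39×23) mod 1248 = 385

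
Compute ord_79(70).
78

79 is prime, so ord(70) divides φ(79) = 78.
Divisors of 78: 1, 2, 3, 6, 13, 26, 39, 78.
Repeated squaring: 70^1 ≡ 70, 70^2 ≡ 2, 70^4 ≡ 4, 70^8 ≡ 16, 70^16 ≡ 19, 70^32 ≡ 45, 70^64 ≡ 50 (mod 79).
Test 70^d mod 79 for each divisor d in increasing order:
70^1 ≡ 70
70^2 ≡ 2
70^3 = 70^2·70^1 ≡ 61
70^6 = 70^4·70^2 ≡ 8
70^13 = 70^8·70^4·70^1 ≡ 56
70^26 = 70^16·70^8·70^2 ≡ 55
70^39 = 70^32·70^4·70^2·70^1 ≡ 78
70^78 = 70^64·70^8·70^4·70^2 ≡ 1  ← first divisor giving 1
The order is 78.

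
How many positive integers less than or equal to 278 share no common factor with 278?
138

278 = 2 × 139
φ(n) = n × ∏(1 - 1/p) for each prime p dividing n
φ(278) = 278 × (1 - 1/2) × (1 - 1/139) = 138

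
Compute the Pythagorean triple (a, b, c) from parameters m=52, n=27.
(1975, 2808, 3433)

Euclid's formula: a = m² - n², b = 2mn, c = m² + n²
m = 52, n = 27
a = 52² - 27² = 2704 - 729 = 1975
b = 2 × 52 × 27 = 2808
c = 52² + 27² = 2704 + 729 = 3433
Verification: 1975² + 2808² = 3900625 + 7884864 = 11785489 = 3433² ✓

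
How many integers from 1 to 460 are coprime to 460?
176

460 = 2^2 × 5 × 23
φ(n) = n × ∏(1 - 1/p) for each prime p dividing n
φ(460) = 460 × (1 - 1/2) × (1 - 1/5) × (1 - 1/23) = 176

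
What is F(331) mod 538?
515

Matrix identity: Q^n = [[F_(n+1), F_n], [F_n, F_(n-1)]] with Q = [[1,1],[1,0]].
n = 331 = 101001011₂. Square-and-multiply, entries mod 538:
Q^1 = [[1,1],[1,0]]
Q^2 = (Q^1)² = [[2,1],[1,1]]
Q^5 = (Q^2)²·Q = [[8,5],[5,3]]
Q^10 = (Q^5)² = [[89,55],[55,34]]
Q^20 = (Q^10)² = [[186,309],[309,415]]
Q^41 = (Q^20)²·Q = [[518,419],[419,99]]
Q^82 = (Q^41)² = [[35,283],[283,290]]
Q^165 = (Q^82)²·Q = [[53,76],[76,515]]
Q^331 = (Q^165)²·Q = [[105,515],[515,128]]
F_331 mod 538 = Q^331[0][1] = 515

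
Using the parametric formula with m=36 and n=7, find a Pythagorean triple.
(1247, 504, 1345)

Euclid's formula: a = m² - n², b = 2mn, c = m² + n²
m = 36, n = 7
a = 36² - 7² = 1296 - 49 = 1247
b = 2 × 36 × 7 = 504
c = 36² + 7² = 1296 + 49 = 1345
Verification: 1247² + 504² = 1555009 + 254016 = 1809025 = 1345² ✓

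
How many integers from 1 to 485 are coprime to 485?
384

485 = 5 × 97
φ(n) = n × ∏(1 - 1/p) for each prime p dividing n
φ(485) = 485 × (1 - 1/5) × (1 - 1/97) = 384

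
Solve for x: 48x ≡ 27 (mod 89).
x ≡ 84 (mod 89)

gcd(48, 89) = 1, which divides 27, so solutions exist.
Find 48^(-1) mod 89 by the extended Euclidean algorithm:
89 = 1 × 48 + 41  ⟹  41 = (1)·89 + (-1)·48
48 = 1 × 41 + 7  ⟹  7 = (-1)·89 + (2)·48
41 = 5 × 7 + 6  ⟹  6 = (6)·89 + (-11)·48
7 = 1 × 6 + 1  ⟹  1 = (-7)·89 + (13)·48
So (13)·48 ≡ 1 (mod 89), i.e. 48^(-1) ≡ 13 (mod 89).
x ≡ 13 × 27 = 351 ≡ 84 (mod 89).
Check: 48 × 84 = 4032 ≡ 27 (mod 89).
Unique solution: x ≡ 84 (mod 89)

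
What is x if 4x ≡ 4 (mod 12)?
x ≡ 1 (mod 3)

gcd(4, 12) = 4, which divides 4, so solutions exist.
Divide through by 4: x ≡ 1 (mod 3).
The coefficient of x is now 1, so x ≡ 1 (mod 3).
Check: 4 × 1 = 4 ≡ 4 (mod 12).
x ≡ 1 (mod 3), giving 4 solutions mod 12.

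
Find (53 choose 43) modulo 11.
0

Using Lucas' theorem:
Write n=53 and k=43 in base 11:
n in base 11: [4, 9]
k in base 11: [3, 10]
C(53,43) mod 11 = ∏ C(n_i, k_i) mod 11
Digit binomials (mod 11): C(4,3) = 4; C(9,10) = 0 (k_i > n_i)
Product: 4 × 0 = 0 ≡ 0 (mod 11)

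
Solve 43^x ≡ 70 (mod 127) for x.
50

Baby-step giant-step with step n = ⌈√127⌉ = 12.
Baby steps 43^j mod 127 (j:value) for j=0..11: 0:1, 1:43, 2:71, 3:5, 4:88, 5:101, 6:25, 7:59, 8:124, 9:125, 10:41, 11:112.
Giant-step multiplier: 43^(-12) ≡ 43^(126-12) = 43^114 ≡ 38 (mod 127).
Giant steps γ_i = 70·38^i mod 127: γ_0=70, γ_1=120, γ_2=115, γ_3=52, γ_4=71 (in table at j=2).
x = i·n + j = 4·12 + 2 = 50.
Check: 43^50 ≡ 70 (mod 127).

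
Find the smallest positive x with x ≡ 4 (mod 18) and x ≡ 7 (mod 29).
94

Using Chinese Remainder Theorem:
M = 18 × 29 = 522
M1 = 29, M2 = 18
y1 = 29^(-1) mod 18 = 5
y2 = 18^(-1) mod 29 = 21
x = (4×29×5 + 7×18×21) mod 522 = 94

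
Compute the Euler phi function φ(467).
466

467 = 467
φ(n) = n × ∏(1 - 1/p) for each prime p dividing n
φ(467) = 467 × (1 - 1/467) = 466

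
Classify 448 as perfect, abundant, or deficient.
abundant

Proper divisors of 448: sum = 1 + 2 + 4 + 7 + 8 + 14 + 16 + 28 + 32 + 56 + 64 + 112 + 224 = 568
Since 568 > 448, 448 is abundant.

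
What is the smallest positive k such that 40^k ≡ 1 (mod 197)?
49

197 is prime, so ord(40) divides φ(197) = 196.
Divisors of 196: 1, 2, 4, 7, 14, 28, 49, 98, 196.
Repeated squaring: 40^1 ≡ 40, 40^2 ≡ 24, 40^4 ≡ 182, 40^8 ≡ 28, 40^16 ≡ 193, 40^32 ≡ 16, 40^64 ≡ 59, 40^128 ≡ 132 (mod 197).
Test 40^d mod 197 for each divisor d in increasing order:
40^1 ≡ 40
40^2 ≡ 24
40^4 ≡ 182
40^7 = 40^4·40^2·40^1 ≡ 178
40^14 = 40^8·40^4·40^2 ≡ 164
40^28 = 40^16·40^8·40^4 ≡ 104
40^49 = 40^32·40^16·40^1 ≡ 1  ← first divisor giving 1
The order is 49.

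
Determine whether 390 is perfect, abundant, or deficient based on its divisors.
abundant

Proper divisors of 390: sum = 1 + 2 + 3 + 5 + 6 + 10 + 13 + 15 + 26 + 30 + 39 + 65 + 78 + 130 + 195 = 618
Since 618 > 390, 390 is abundant.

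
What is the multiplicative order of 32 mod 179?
178

179 is prime, so ord(32) divides φ(179) = 178.
Divisors of 178: 1, 2, 89, 178.
Repeated squaring: 32^1 ≡ 32, 32^2 ≡ 129, 32^4 ≡ 173, 32^8 ≡ 36, 32^16 ≡ 43, 32^32 ≡ 59, 32^64 ≡ 80, 32^128 ≡ 135 (mod 179).
Test 32^d mod 179 for each divisor d in increasing order:
32^1 ≡ 32
32^2 ≡ 129
32^89 = 32^64·32^16·32^8·32^1 ≡ 178
32^178 = 32^128·32^32·32^16·32^2 ≡ 1  ← first divisor giving 1
The order is 178.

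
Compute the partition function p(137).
11097645016

p(n) counts ways to write n as a sum of positive integers (order ignored).
Euler's pentagonal recurrence: p(k) = p(k-1) + p(k-2) - p(k-5) - p(k-7) + p(k-12) + p(k-15) - ... (offsets j(3j∓1)/2, signs ++--, p(0)=1, p(<0)=0).
DP table for k = 0..136: p(0)=1, p(1)=1, p(2)=2, p(3)=3, p(4)=5, p(5)=7, p(6)=11, p(7)=15, p(8)=22, p(9)=30, p(10)=42, p(11)=56, p(12)=77, p(13)=101, p(14)=135, p(15)=176, p(16)=231, p(17)=297, p(18)=385, p(19)=490, p(20)=627, p(21)=792, p(22)=1002, p(23)=1255, p(24)=1575, p(25)=1958, p(26)=2436, p(27)=3010, p(28)=3718, p(29)=4565, p(30)=5604, p(31)=6842, p(32)=8349, p(33)=10143, p(34)=12310, p(35)=14883, p(36)=17977, p(37)=21637, p(38)=26015, p(39)=31185, p(40)=37338, p(41)=44583, p(42)=53174, p(43)=63261, p(44)=75175, p(45)=89134, p(46)=105558, p(47)=124754, p(48)=147273, p(49)=173525, p(50)=204226, p(51)=239943, p(52)=281589, p(53)=329931, p(54)=386155, p(55)=451276, p(56)=526823, p(57)=614154, p(58)=715220, p(59)=831820, p(60)=966467, p(61)=1121505, p(62)=1300156, p(63)=1505499, p(64)=1741630, p(65)=2012558, p(66)=2323520, p(67)=2679689, p(68)=3087735, p(69)=3554345, p(70)=4087968, p(71)=4697205, p(72)=5392783, p(73)=6185689, p(74)=7089500, p(75)=8118264, p(76)=9289091, p(77)=10619863, p(78)=12132164, p(79)=13848650, p(80)=15796476, p(81)=18004327, p(82)=20506255, p(83)=23338469, p(84)=26543660, p(85)=30167357, p(86)=34262962, p(87)=38887673, p(88)=44108109, p(89)=49995925, p(90)=56634173, p(91)=64112359, p(92)=72533807, p(93)=82010177, p(94)=92669720, p(95)=104651419, p(96)=118114304, p(97)=133230930, p(98)=150198136, p(99)=169229875, p(100)=190569292, p(101)=214481126, p(102)=241265379, p(103)=271248950, p(104)=304801365, p(105)=342325709, p(106)=384276336, p(107)=431149389, p(108)=483502844, p(109)=541946240, p(110)=607163746, p(111)=679903203, p(112)=761002156, p(113)=851376628, p(114)=952050665, p(115)=1064144451, p(116)=1188908248, p(117)=1327710076, p(118)=1482074143, p(119)=1653668665, p(120)=1844349560, p(121)=2056148051, p(122)=2291320912, p(123)=2552338241, p(124)=2841940500, p(125)=3163127352, p(126)=3519222692, p(127)=3913864295, p(128)=4351078600, p(129)=4835271870, p(130)=5371315400, p(131)=5964539504, p(132)=6620830889, p(133)=7346629512, p(134)=8149040695, p(135)=9035836076, p(136)=10015581680.
Final step: p(137) = p(136) + p(135) - p(132) - p(130) + p(125) + p(122) - p(115) - p(111) + p(102) + p(97) - p(86) - p(80) + p(67) + p(60) - p(45) - p(37) + p(20) + p(11)
= 10015581680 + 9035836076 - 6620830889 - 5371315400 + 3163127352 + 2291320912 - 1064144451 - 679903203 + 241265379 + 133230930 - 34262962 - 15796476 + 2679689 + 966467 - 89134 - 21637 + 627 + 56
= 11097645016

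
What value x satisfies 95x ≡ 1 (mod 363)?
107

gcd(95, 363) = 1, so the inverse exists.
Extended Euclidean algorithm on (363, 95):
363 = 3 × 95 + 78  ⟹  78 = (1)·363 + (-3)·95
95 = 1 × 78 + 17  ⟹  17 = (-1)·363 + (4)·95
78 = 4 × 17 + 10  ⟹  10 = (5)·363 + (-19)·95
17 = 1 × 10 + 7  ⟹  7 = (-6)·363 + (23)·95
10 = 1 × 7 + 3  ⟹  3 = (11)·363 + (-42)·95
7 = 2 × 3 + 1  ⟹  1 = (-28)·363 + (107)·95
So (107)·95 ≡ 1 (mod 363), i.e. 95^(-1) ≡ 107 (mod 363).
Check: 95 × 107 = 10165 ≡ 1 (mod 363)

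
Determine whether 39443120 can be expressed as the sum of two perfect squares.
Not possible

Factorization: 39443120 = 2^4 × 5 × 79^3
By Fermat: n is sum of two squares iff every prime p ≡ 3 (mod 4) appears to even power.
Prime(s) ≡ 3 (mod 4) with odd exponent: [(79, 3)]
Therefore 39443120 cannot be expressed as a² + b².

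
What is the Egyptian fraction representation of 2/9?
1/5 + 1/45

Greedy algorithm:
2/9: ceiling(9/2) = 5, use 1/5
1/45: ceiling(45/1) = 45, use 1/45
Result: 2/9 = 1/5 + 1/45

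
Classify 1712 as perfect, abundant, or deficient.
deficient

Proper divisors of 1712: sum = 1 + 2 + 4 + 8 + 16 + 107 + 214 + 428 + 856 = 1636
Since 1636 < 1712, 1712 is deficient.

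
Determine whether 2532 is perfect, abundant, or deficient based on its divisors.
abundant

Proper divisors of 2532: sum = 1 + 2 + 3 + 4 + 6 + 12 + 211 + 422 + 633 + 844 + 1266 = 3404
Since 3404 > 2532, 2532 is abundant.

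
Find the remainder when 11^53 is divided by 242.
121

Repeated squaring. Binary of 53 = 110101.
11^1 ≡ 11 (mod 242); 11^2 ≡ 121 (mod 242); 11^4 ≡ 121 (mod 242); 11^8 ≡ 121 (mod 242); 11^16 ≡ 121 (mod 242); 11^32 ≡ 121 (mod 242)
11^53 = 11^1 × 11^4 × 11^16 × 11^32 ≡ 121 (mod 242)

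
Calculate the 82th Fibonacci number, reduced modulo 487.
61

Matrix identity: Q^n = [[F_(n+1), F_n], [F_n, F_(n-1)]] with Q = [[1,1],[1,0]].
n = 82 = 1010010₂. Square-and-multiply, entries mod 487:
Q^1 = [[1,1],[1,0]]
Q^2 = (Q^1)² = [[2,1],[1,1]]
Q^5 = (Q^2)²·Q = [[8,5],[5,3]]
Q^10 = (Q^5)² = [[89,55],[55,34]]
Q^20 = (Q^10)² = [[232,434],[434,285]]
Q^41 = (Q^20)²·Q = [[12,141],[141,358]]
Q^82 = (Q^41)² = [[58,61],[61,484]]
F_82 mod 487 = Q^82[0][1] = 61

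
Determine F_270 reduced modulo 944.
728

Matrix identity: Q^n = [[F_(n+1), F_n], [F_n, F_(n-1)]] with Q = [[1,1],[1,0]].
n = 270 = 100001110₂. Square-and-multiply, entries mod 944:
Q^1 = [[1,1],[1,0]]
Q^2 = (Q^1)² = [[2,1],[1,1]]
Q^4 = (Q^2)² = [[5,3],[3,2]]
Q^8 = (Q^4)² = [[34,21],[21,13]]
Q^16 = (Q^8)² = [[653,43],[43,610]]
Q^33 = (Q^16)²·Q = [[183,626],[626,501]]
Q^67 = (Q^33)²·Q = [[173,565],[565,552]]
Q^135 = (Q^67)²·Q = [[747,818],[818,873]]
Q^270 = (Q^135)² = [[877,728],[728,149]]
F_270 mod 944 = Q^270[0][1] = 728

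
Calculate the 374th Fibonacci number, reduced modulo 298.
295

Matrix identity: Q^n = [[F_(n+1), F_n], [F_n, F_(n-1)]] with Q = [[1,1],[1,0]].
n = 374 = 101110110₂. Square-and-multiply, entries mod 298:
Q^1 = [[1,1],[1,0]]
Q^2 = (Q^1)² = [[2,1],[1,1]]
Q^5 = (Q^2)²·Q = [[8,5],[5,3]]
Q^11 = (Q^5)²·Q = [[144,89],[89,55]]
Q^23 = (Q^11)²·Q = [[178,49],[49,129]]
Q^46 = (Q^23)² = [[113,143],[143,268]]
Q^93 = (Q^46)²·Q = [[89,140],[140,247]]
Q^187 = (Q^93)²·Q = [[61,105],[105,254]]
Q^374 = (Q^187)² = [[144,295],[295,147]]
F_374 mod 298 = Q^374[0][1] = 295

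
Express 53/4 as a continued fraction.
[13; 4]

Euclidean algorithm steps:
53 = 13 × 4 + 1
4 = 4 × 1 + 0
Continued fraction: [13; 4]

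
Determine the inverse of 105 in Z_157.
3

gcd(105, 157) = 1, so the inverse exists.
Extended Euclidean algorithm on (157, 105):
157 = 1 × 105 + 52  ⟹  52 = (1)·157 + (-1)·105
105 = 2 × 52 + 1  ⟹  1 = (-2)·157 + (3)·105
So (3)·105 ≡ 1 (mod 157), i.e. 105^(-1) ≡ 3 (mod 157).
Check: 105 × 3 = 315 ≡ 1 (mod 157)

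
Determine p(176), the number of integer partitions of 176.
476715857290

p(n) counts ways to write n as a sum of positive integers (order ignored).
Euler's pentagonal recurrence: p(k) = p(k-1) + p(k-2) - p(k-5) - p(k-7) + p(k-12) + p(k-15) - ... (offsets j(3j∓1)/2, signs ++--, p(0)=1, p(<0)=0).
DP table for k = 0..175: p(0)=1, p(1)=1, p(2)=2, p(3)=3, p(4)=5, p(5)=7, p(6)=11, p(7)=15, p(8)=22, p(9)=30, p(10)=42, p(11)=56, p(12)=77, p(13)=101, p(14)=135, p(15)=176, p(16)=231, p(17)=297, p(18)=385, p(19)=490, p(20)=627, p(21)=792, p(22)=1002, p(23)=1255, p(24)=1575, p(25)=1958, p(26)=2436, p(27)=3010, p(28)=3718, p(29)=4565, p(30)=5604, p(31)=6842, p(32)=8349, p(33)=10143, p(34)=12310, p(35)=14883, p(36)=17977, p(37)=21637, p(38)=26015, p(39)=31185, p(40)=37338, p(41)=44583, p(42)=53174, p(43)=63261, p(44)=75175, p(45)=89134, p(46)=105558, p(47)=124754, p(48)=147273, p(49)=173525, p(50)=204226, p(51)=239943, p(52)=281589, p(53)=329931, p(54)=386155, p(55)=451276, p(56)=526823, p(57)=614154, p(58)=715220, p(59)=831820, p(60)=966467, p(61)=1121505, p(62)=1300156, p(63)=1505499, p(64)=1741630, p(65)=2012558, p(66)=2323520, p(67)=2679689, p(68)=3087735, p(69)=3554345, p(70)=4087968, p(71)=4697205, p(72)=5392783, p(73)=6185689, p(74)=7089500, p(75)=8118264, p(76)=9289091, p(77)=10619863, p(78)=12132164, p(79)=13848650, p(80)=15796476, p(81)=18004327, p(82)=20506255, p(83)=23338469, p(84)=26543660, p(85)=30167357, p(86)=34262962, p(87)=38887673, p(88)=44108109, p(89)=49995925, p(90)=56634173, p(91)=64112359, p(92)=72533807, p(93)=82010177, p(94)=92669720, p(95)=104651419, p(96)=118114304, p(97)=133230930, p(98)=150198136, p(99)=169229875, p(100)=190569292, p(101)=214481126, p(102)=241265379, p(103)=271248950, p(104)=304801365, p(105)=342325709, p(106)=384276336, p(107)=431149389, p(108)=483502844, p(109)=541946240, p(110)=607163746, p(111)=679903203, p(112)=761002156, p(113)=851376628, p(114)=952050665, p(115)=1064144451, p(116)=1188908248, p(117)=1327710076, p(118)=1482074143, p(119)=1653668665, p(120)=1844349560, p(121)=2056148051, p(122)=2291320912, p(123)=2552338241, p(124)=2841940500, p(125)=3163127352, p(126)=3519222692, p(127)=3913864295, p(128)=4351078600, p(129)=4835271870, p(130)=5371315400, p(131)=5964539504, p(132)=6620830889, p(133)=7346629512, p(134)=8149040695, p(135)=9035836076, p(136)=10015581680, p(137)=11097645016, p(138)=12292341831, p(139)=13610949895, p(140)=15065878135, p(141)=16670689208, p(142)=18440293320, p(143)=20390982757, p(144)=22540654445, p(145)=24908858009, p(146)=27517052599, p(147)=30388671978, p(148)=33549419497, p(149)=37027355200, p(150)=40853235313, p(151)=45060624582, p(152)=49686288421, p(153)=54770336324, p(154)=60356673280, p(155)=66493182097, p(156)=73232243759, p(157)=80630964769, p(158)=88751778802, p(159)=97662728555, p(160)=107438159466, p(161)=118159068427, p(162)=129913904637, p(163)=142798995930, p(164)=156919475295, p(165)=172389800255, p(166)=189334822579, p(167)=207890420102, p(168)=228204732751, p(169)=250438925115, p(170)=274768617130, p(171)=301384802048, p(172)=330495499613, p(173)=362326859895, p(174)=397125074750, p(175)=435157697830.
Final step: p(176) = p(175) + p(174) - p(171) - p(169) + p(164) + p(161) - p(154) - p(150) + p(141) + p(136) - p(125) - p(119) + p(106) + p(99) - p(84) - p(76) + p(59) + p(50) - p(31) - p(21) + p(0)
= 435157697830 + 397125074750 - 301384802048 - 250438925115 + 156919475295 + 118159068427 - 60356673280 - 40853235313 + 16670689208 + 10015581680 - 3163127352 - 1653668665 + 384276336 + 169229875 - 26543660 - 9289091 + 831820 + 204226 - 6842 - 792 + 1
= 476715857290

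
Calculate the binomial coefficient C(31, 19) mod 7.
0

Using Lucas' theorem:
Write n=31 and k=19 in base 7:
n in base 7: [4, 3]
k in base 7: [2, 5]
C(31,19) mod 7 = ∏ C(n_i, k_i) mod 7
Digit binomials (mod 7): C(4,2) = 6; C(3,5) = 0 (k_i > n_i)
Product: 6 × 0 = 0 ≡ 0 (mod 7)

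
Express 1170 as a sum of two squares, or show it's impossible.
9² + 33² (a=9, b=33)

Factorization: 1170 = 2 × 3^2 × 5 × 13
By Fermat: n is sum of two squares iff every prime p ≡ 3 (mod 4) appears to even power.
All primes ≡ 3 (mod 4) appear to even power.
Search a = 0, 1, 2, … for 1170 - a² a perfect square: first hit at a = 9: 1170 - 81 = 1089 = 33².
1170 = 9² + 33² = 81 + 1089 ✓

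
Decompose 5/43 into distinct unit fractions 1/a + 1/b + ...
1/9 + 1/194 + 1/75078

Greedy algorithm:
5/43: ceiling(43/5) = 9, use 1/9
2/387: ceiling(387/2) = 194, use 1/194
1/75078: ceiling(75078/1) = 75078, use 1/75078
Result: 5/43 = 1/9 + 1/194 + 1/75078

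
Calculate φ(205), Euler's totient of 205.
160

205 = 5 × 41
φ(n) = n × ∏(1 - 1/p) for each prime p dividing n
φ(205) = 205 × (1 - 1/5) × (1 - 1/41) = 160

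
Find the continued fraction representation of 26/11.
[2; 2, 1, 3]

Euclidean algorithm steps:
26 = 2 × 11 + 4
11 = 2 × 4 + 3
4 = 1 × 3 + 1
3 = 3 × 1 + 0
Continued fraction: [2; 2, 1, 3]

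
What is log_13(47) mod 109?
47

Baby-step giant-step with step n = ⌈√109⌉ = 11.
Baby steps 13^j mod 109 (j:value) for j=0..10: 0:1, 1:13, 2:60, 3:17, 4:3, 5:39, 6:71, 7:51, 8:9, 9:8, 10:104.
Giant-step multiplier: 13^(-11) ≡ 13^(108-11) = 13^97 ≡ 57 (mod 109).
Giant steps γ_i = 47·57^i mod 109: γ_0=47, γ_1=63, γ_2=103, γ_3=94, γ_4=17 (in table at j=3).
x = i·n + j = 4·11 + 3 = 47.
Check: 13^47 ≡ 47 (mod 109).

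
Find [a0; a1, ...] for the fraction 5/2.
[2; 2]

Euclidean algorithm steps:
5 = 2 × 2 + 1
2 = 2 × 1 + 0
Continued fraction: [2; 2]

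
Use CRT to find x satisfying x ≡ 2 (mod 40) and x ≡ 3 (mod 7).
122

Using Chinese Remainder Theorem:
M = 40 × 7 = 280
M1 = 7, M2 = 40
y1 = 7^(-1) mod 40 = 23
y2 = 40^(-1) mod 7 = 3
x = (2×7×23 + 3×40×3) mod 280 = 122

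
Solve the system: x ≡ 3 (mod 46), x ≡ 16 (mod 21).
877

Using Chinese Remainder Theorem:
M = 46 × 21 = 966
M1 = 21, M2 = 46
y1 = 21^(-1) mod 46 = 11
y2 = 46^(-1) mod 21 = 16
x = (3×21×11 + 16×46×16) mod 966 = 877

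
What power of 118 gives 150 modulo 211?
196

Baby-step giant-step with step n = ⌈√211⌉ = 15.
Baby steps 118^j mod 211 (j:value) for j=0..14: 0:1, 1:118, 2:209, 3:186, 4:4, 5:50, 6:203, 7:111, 8:16, 9:200, 10:179, 11:22, 12:64, 13:167, 14:83.
Giant-step multiplier: 118^(-15) ≡ 118^(210-15) = 118^195 ≡ 12 (mod 211).
Giant steps γ_i = 150·12^i mod 211: γ_0=150, γ_1=112, γ_2=78, γ_3=92, γ_4=49, γ_5=166, γ_6=93, γ_7=61, γ_8=99, γ_9=133, γ_10=119, γ_11=162, γ_12=45, γ_13=118 (in table at j=1).
x = i·n + j = 13·15 + 1 = 196.
Check: 118^196 ≡ 150 (mod 211).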